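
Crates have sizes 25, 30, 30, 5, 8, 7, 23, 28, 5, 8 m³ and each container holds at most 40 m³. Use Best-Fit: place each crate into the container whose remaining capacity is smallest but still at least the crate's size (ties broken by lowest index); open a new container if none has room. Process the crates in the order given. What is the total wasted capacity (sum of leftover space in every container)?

31

25 m³ → container 1 (remaining 15 m³)
30 m³ → container 2 (remaining 10 m³)
30 m³ → container 3 (remaining 10 m³)
5 m³ → container 2 (remaining 5 m³)
8 m³ → container 3 (remaining 2 m³)
7 m³ → container 1 (remaining 8 m³)
23 m³ → container 4 (remaining 17 m³)
28 m³ → container 5 (remaining 12 m³)
5 m³ → container 2 (remaining 0 m³)
8 m³ → container 1 (remaining 0 m³)
5 containers × 40 m³ = 200 m³; used 169 m³; unused 31 m³.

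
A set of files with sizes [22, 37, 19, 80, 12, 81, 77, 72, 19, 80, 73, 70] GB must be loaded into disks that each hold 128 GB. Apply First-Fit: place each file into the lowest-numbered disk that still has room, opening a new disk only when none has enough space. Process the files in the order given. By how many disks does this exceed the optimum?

First-Fit: [22,37,19,12,19] [80] [81] [77] [72] [80] [73] [70] → 8 disks.
7 files exceed 64 GB (half the capacity), and no two of those can share a disk, so at least 7 disks are needed.
An optimal packing achieves that bound: [81,37] [80,22,19] [80,19,12] [77] [73] [72] [70] → 7 disks.
Excess: 8 − 7 = 1.

1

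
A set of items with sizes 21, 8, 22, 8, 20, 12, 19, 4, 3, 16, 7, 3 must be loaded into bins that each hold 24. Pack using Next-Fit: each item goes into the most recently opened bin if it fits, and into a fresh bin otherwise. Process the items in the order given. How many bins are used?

bin 1: place 21, 3 left
bin 2: place 8, 16 left
bin 3: place 22, 2 left
bin 4: place 8, 16 left
bin 5: place 20, 4 left
bin 6: place 12, 12 left
bin 7: place 19, 5 left
bin 7: place 4, 1 left
bin 8: place 3, 21 left
bin 8: place 16, 5 left
bin 9: place 7, 17 left
bin 9: place 3, 14 left

9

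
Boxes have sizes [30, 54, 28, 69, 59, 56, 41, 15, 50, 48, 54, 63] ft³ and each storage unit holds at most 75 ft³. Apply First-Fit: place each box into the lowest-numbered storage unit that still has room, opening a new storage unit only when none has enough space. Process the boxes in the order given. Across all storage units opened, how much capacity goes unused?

storage unit 1: place 30 ft³, 45 ft³ left
storage unit 2: place 54 ft³, 21 ft³ left
storage unit 1: place 28 ft³, 17 ft³ left
storage unit 3: place 69 ft³, 6 ft³ left
storage unit 4: place 59 ft³, 16 ft³ left
storage unit 5: place 56 ft³, 19 ft³ left
storage unit 6: place 41 ft³, 34 ft³ left
storage unit 1: place 15 ft³, 2 ft³ left
storage unit 7: place 50 ft³, 25 ft³ left
storage unit 8: place 48 ft³, 27 ft³ left
storage unit 9: place 54 ft³, 21 ft³ left
storage unit 10: place 63 ft³, 12 ft³ left
10 storage units × 75 ft³ = 750 ft³; used 567 ft³; unused 183 ft³.

183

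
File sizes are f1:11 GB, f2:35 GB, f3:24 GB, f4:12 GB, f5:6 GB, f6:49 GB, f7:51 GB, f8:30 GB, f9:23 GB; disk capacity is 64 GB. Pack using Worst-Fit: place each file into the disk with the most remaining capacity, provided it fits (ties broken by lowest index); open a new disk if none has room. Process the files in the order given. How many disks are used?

Put f1 (11 GB) in disk 1; 53 GB remain.
Put f2 (35 GB) in disk 1; 18 GB remain.
Put f3 (24 GB) in disk 2; 40 GB remain.
Put f4 (12 GB) in disk 2; 28 GB remain.
Put f5 (6 GB) in disk 2; 22 GB remain.
Put f6 (49 GB) in disk 3; 15 GB remain.
Put f7 (51 GB) in disk 4; 13 GB remain.
Put f8 (30 GB) in disk 5; 34 GB remain.
Put f9 (23 GB) in disk 5; 11 GB remain.
Final disks: [11,35] [24,12,6] [49] [51] [30,23].

5 disks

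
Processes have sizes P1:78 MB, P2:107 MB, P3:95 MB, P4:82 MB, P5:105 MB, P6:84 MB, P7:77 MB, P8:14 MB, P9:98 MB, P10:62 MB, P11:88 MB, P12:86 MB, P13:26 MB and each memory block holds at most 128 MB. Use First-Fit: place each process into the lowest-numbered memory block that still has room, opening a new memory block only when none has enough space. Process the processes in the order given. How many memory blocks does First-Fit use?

Put P1 (78 MB) in memory block 1; 50 MB remain.
Put P2 (107 MB) in memory block 2; 21 MB remain.
Put P3 (95 MB) in memory block 3; 33 MB remain.
Put P4 (82 MB) in memory block 4; 46 MB remain.
Put P5 (105 MB) in memory block 5; 23 MB remain.
Put P6 (84 MB) in memory block 6; 44 MB remain.
Put P7 (77 MB) in memory block 7; 51 MB remain.
Put P8 (14 MB) in memory block 1; 36 MB remain.
Put P9 (98 MB) in memory block 8; 30 MB remain.
Put P10 (62 MB) in memory block 9; 66 MB remain.
Put P11 (88 MB) in memory block 10; 40 MB remain.
Put P12 (86 MB) in memory block 11; 42 MB remain.
Put P13 (26 MB) in memory block 1; 10 MB remain.

11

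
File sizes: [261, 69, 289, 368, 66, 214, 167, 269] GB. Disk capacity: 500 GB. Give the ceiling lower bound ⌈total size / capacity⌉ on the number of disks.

Total size = 261 + 69 + 289 + 368 + 66 + 214 + 167 + 269 = 1703 GB.
⌈1703 / 500⌉ = 4.

4 disks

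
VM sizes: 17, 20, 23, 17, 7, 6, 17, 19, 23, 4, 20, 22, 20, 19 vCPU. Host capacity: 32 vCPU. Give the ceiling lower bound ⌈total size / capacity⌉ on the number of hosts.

8

Total size = 17 + 20 + 23 + 17 + 7 + 6 + 17 + 19 + 23 + 4 + 20 + 22 + 20 + 19 = 234 vCPU.
⌈234 / 32⌉ = 8.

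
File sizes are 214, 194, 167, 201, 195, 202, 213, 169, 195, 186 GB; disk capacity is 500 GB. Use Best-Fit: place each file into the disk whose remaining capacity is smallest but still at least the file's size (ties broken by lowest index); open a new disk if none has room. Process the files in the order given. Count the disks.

disk 1: place 214 GB, 286 GB left
disk 1: place 194 GB, 92 GB left
disk 2: place 167 GB, 333 GB left
disk 2: place 201 GB, 132 GB left
disk 3: place 195 GB, 305 GB left
disk 3: place 202 GB, 103 GB left
disk 4: place 213 GB, 287 GB left
disk 4: place 169 GB, 118 GB left
disk 5: place 195 GB, 305 GB left
disk 5: place 186 GB, 119 GB left

5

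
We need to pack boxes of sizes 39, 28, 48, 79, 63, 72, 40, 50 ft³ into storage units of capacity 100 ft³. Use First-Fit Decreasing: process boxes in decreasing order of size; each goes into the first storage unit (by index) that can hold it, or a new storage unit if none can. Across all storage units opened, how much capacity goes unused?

Sorted descending: 79, 72, 63, 50, 48, 40, 39, 28.
79 ft³ → storage unit 1 (remaining 21 ft³)
72 ft³ → storage unit 2 (remaining 28 ft³)
63 ft³ → storage unit 3 (remaining 37 ft³)
50 ft³ → storage unit 4 (remaining 50 ft³)
48 ft³ → storage unit 4 (remaining 2 ft³)
40 ft³ → storage unit 5 (remaining 60 ft³)
39 ft³ → storage unit 5 (remaining 21 ft³)
28 ft³ → storage unit 2 (remaining 0 ft³)
5 storage units × 100 ft³ = 500 ft³; used 419 ft³; unused 81 ft³.

81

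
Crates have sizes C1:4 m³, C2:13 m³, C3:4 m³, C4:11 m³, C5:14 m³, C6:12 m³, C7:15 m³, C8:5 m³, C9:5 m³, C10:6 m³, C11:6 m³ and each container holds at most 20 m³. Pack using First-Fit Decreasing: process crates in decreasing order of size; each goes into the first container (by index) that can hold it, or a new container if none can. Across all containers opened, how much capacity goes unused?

5

Sorted descending: 15, 14, 13, 12, 11, 6, 6, 5, 5, 4, 4.
Put 15 m³ in container 1; 5 m³ remain.
Put 14 m³ in container 2; 6 m³ remain.
Put 13 m³ in container 3; 7 m³ remain.
Put 12 m³ in container 4; 8 m³ remain.
Put 11 m³ in container 5; 9 m³ remain.
Put 6 m³ in container 2; 0 m³ remain.
Put 6 m³ in container 3; 1 m³ remain.
Put 5 m³ in container 1; 0 m³ remain.
Put 5 m³ in container 4; 3 m³ remain.
Put 4 m³ in container 5; 5 m³ remain.
Put 4 m³ in container 5; 1 m³ remain.
5 containers × 20 m³ = 100 m³; used 95 m³; unused 5 m³.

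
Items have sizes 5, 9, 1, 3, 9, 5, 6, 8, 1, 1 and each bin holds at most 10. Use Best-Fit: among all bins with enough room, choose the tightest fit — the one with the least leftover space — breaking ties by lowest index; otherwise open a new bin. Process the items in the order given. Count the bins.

6 bins

5 → bin 1 (remaining 5)
9 → bin 2 (remaining 1)
1 → bin 2 (remaining 0)
3 → bin 1 (remaining 2)
9 → bin 3 (remaining 1)
5 → bin 4 (remaining 5)
6 → bin 5 (remaining 4)
8 → bin 6 (remaining 2)
1 → bin 3 (remaining 0)
1 → bin 1 (remaining 1)
Final bins: [5,3,1] [9,1] [9,1] [5] [6] [8].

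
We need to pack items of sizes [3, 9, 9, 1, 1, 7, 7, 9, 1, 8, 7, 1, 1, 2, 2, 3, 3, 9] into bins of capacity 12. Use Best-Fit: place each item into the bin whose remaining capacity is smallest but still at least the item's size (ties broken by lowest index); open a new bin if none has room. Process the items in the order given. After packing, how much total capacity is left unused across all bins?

3 → bin 1 (remaining 9)
9 → bin 1 (remaining 0)
9 → bin 2 (remaining 3)
1 → bin 2 (remaining 2)
1 → bin 2 (remaining 1)
7 → bin 3 (remaining 5)
7 → bin 4 (remaining 5)
9 → bin 5 (remaining 3)
1 → bin 2 (remaining 0)
8 → bin 6 (remaining 4)
7 → bin 7 (remaining 5)
1 → bin 5 (remaining 2)
1 → bin 5 (remaining 1)
2 → bin 6 (remaining 2)
2 → bin 6 (remaining 0)
3 → bin 3 (remaining 2)
3 → bin 4 (remaining 2)
9 → bin 8 (remaining 3)
8 bins × 12 = 96; used 83; unused 13.

13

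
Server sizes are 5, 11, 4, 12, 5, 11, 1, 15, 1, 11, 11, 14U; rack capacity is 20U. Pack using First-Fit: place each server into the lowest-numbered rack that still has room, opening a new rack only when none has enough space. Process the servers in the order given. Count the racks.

7 racks

rack 1: place 5U, 15U left
rack 1: place 11U, 4U left
rack 1: place 4U, 0U left
rack 2: place 12U, 8U left
rack 2: place 5U, 3U left
rack 3: place 11U, 9U left
rack 2: place 1U, 2U left
rack 4: place 15U, 5U left
rack 2: place 1U, 1U left
rack 5: place 11U, 9U left
rack 6: place 11U, 9U left
rack 7: place 14U, 6U left
Final racks: [5,11,4] [12,5,1,1] [11] [15] [11] [11] [14].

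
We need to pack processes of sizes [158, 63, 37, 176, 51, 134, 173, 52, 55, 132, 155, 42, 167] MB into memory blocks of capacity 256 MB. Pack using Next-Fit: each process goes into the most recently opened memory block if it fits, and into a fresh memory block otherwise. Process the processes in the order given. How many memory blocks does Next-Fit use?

158 MB → memory block 1 (remaining 98 MB)
63 MB → memory block 1 (remaining 35 MB)
37 MB → memory block 2 (remaining 219 MB)
176 MB → memory block 2 (remaining 43 MB)
51 MB → memory block 3 (remaining 205 MB)
134 MB → memory block 3 (remaining 71 MB)
173 MB → memory block 4 (remaining 83 MB)
52 MB → memory block 4 (remaining 31 MB)
55 MB → memory block 5 (remaining 201 MB)
132 MB → memory block 5 (remaining 69 MB)
155 MB → memory block 6 (remaining 101 MB)
42 MB → memory block 6 (remaining 59 MB)
167 MB → memory block 7 (remaining 89 MB)

7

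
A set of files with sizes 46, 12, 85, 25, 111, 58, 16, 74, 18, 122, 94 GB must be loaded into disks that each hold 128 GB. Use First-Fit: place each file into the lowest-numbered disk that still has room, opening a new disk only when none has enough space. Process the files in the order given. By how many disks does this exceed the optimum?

1

First-Fit: [46,12,25,16,18] [85] [111] [58] [74] [122] [94] → 7 disks.
Total size 661 GB; any packing needs at least ⌈661/128⌉ = 6 disks.
An optimal packing achieves that bound: [122] [111,16] [94,25] [85,18,12] [74,46] [58] → 6 disks.
Excess: 7 − 6 = 1.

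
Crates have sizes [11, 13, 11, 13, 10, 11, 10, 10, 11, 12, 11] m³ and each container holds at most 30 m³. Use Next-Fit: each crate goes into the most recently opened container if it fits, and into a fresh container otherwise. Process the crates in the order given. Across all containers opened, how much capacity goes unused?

container 1: place 11 m³, 19 m³ left
container 1: place 13 m³, 6 m³ left
container 2: place 11 m³, 19 m³ left
container 2: place 13 m³, 6 m³ left
container 3: place 10 m³, 20 m³ left
container 3: place 11 m³, 9 m³ left
container 4: place 10 m³, 20 m³ left
container 4: place 10 m³, 10 m³ left
container 5: place 11 m³, 19 m³ left
container 5: place 12 m³, 7 m³ left
container 6: place 11 m³, 19 m³ left
6 containers × 30 m³ = 180 m³; used 123 m³; unused 57 m³.

57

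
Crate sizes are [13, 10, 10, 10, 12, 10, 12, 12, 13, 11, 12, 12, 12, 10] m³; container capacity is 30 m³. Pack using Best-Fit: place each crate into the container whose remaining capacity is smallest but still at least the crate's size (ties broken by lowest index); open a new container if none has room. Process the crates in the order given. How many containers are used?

13 m³ → container 1 (remaining 17 m³)
10 m³ → container 1 (remaining 7 m³)
10 m³ → container 2 (remaining 20 m³)
10 m³ → container 2 (remaining 10 m³)
12 m³ → container 3 (remaining 18 m³)
10 m³ → container 2 (remaining 0 m³)
12 m³ → container 3 (remaining 6 m³)
12 m³ → container 4 (remaining 18 m³)
13 m³ → container 4 (remaining 5 m³)
11 m³ → container 5 (remaining 19 m³)
12 m³ → container 5 (remaining 7 m³)
12 m³ → container 6 (remaining 18 m³)
12 m³ → container 6 (remaining 6 m³)
10 m³ → container 7 (remaining 20 m³)
Final containers: [13,10] [10,10,10] [12,12] [12,13] [11,12] [12,12] [10].

7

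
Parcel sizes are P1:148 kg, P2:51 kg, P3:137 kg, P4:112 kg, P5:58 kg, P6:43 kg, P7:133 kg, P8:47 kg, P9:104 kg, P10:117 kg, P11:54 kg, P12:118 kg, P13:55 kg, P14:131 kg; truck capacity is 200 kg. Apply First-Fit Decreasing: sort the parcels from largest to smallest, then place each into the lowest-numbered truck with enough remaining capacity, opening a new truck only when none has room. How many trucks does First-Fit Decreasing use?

8 trucks

Sorted descending: 148, 137, 133, 131, 118, 117, 112, 104, 58, 55, 54, 51, 47, 43.
148 kg → truck 1 (remaining 52 kg)
137 kg → truck 2 (remaining 63 kg)
133 kg → truck 3 (remaining 67 kg)
131 kg → truck 4 (remaining 69 kg)
118 kg → truck 5 (remaining 82 kg)
117 kg → truck 6 (remaining 83 kg)
112 kg → truck 7 (remaining 88 kg)
104 kg → truck 8 (remaining 96 kg)
58 kg → truck 2 (remaining 5 kg)
55 kg → truck 3 (remaining 12 kg)
54 kg → truck 4 (remaining 15 kg)
51 kg → truck 1 (remaining 1 kg)
47 kg → truck 5 (remaining 35 kg)
43 kg → truck 6 (remaining 40 kg)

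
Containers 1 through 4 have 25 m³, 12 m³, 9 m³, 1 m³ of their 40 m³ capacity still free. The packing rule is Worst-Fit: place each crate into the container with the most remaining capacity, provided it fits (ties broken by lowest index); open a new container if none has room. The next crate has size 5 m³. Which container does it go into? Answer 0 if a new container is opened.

Containers with room: container 1 (25 m³), container 2 (12 m³), container 3 (9 m³).
Most room is container 1 with 25 m³ free.

1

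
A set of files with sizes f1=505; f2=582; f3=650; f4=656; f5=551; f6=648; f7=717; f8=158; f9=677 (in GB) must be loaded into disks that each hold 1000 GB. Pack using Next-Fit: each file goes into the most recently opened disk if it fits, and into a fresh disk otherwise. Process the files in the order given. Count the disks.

8

disk 1: place f1 (505 GB), 495 GB left
disk 2: place f2 (582 GB), 418 GB left
disk 3: place f3 (650 GB), 350 GB left
disk 4: place f4 (656 GB), 344 GB left
disk 5: place f5 (551 GB), 449 GB left
disk 6: place f6 (648 GB), 352 GB left
disk 7: place f7 (717 GB), 283 GB left
disk 7: place f8 (158 GB), 125 GB left
disk 8: place f9 (677 GB), 323 GB left
Final disks: [505] [582] [650] [656] [551] [648] [717,158] [677].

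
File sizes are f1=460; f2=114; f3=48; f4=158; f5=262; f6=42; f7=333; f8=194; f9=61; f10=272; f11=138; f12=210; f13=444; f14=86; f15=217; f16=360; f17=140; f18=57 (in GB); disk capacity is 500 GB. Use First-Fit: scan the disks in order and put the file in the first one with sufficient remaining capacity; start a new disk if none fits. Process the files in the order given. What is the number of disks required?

f1 (460 GB) → disk 1 (remaining 40 GB)
f2 (114 GB) → disk 2 (remaining 386 GB)
f3 (48 GB) → disk 2 (remaining 338 GB)
f4 (158 GB) → disk 2 (remaining 180 GB)
f5 (262 GB) → disk 3 (remaining 238 GB)
f6 (42 GB) → disk 2 (remaining 138 GB)
f7 (333 GB) → disk 4 (remaining 167 GB)
f8 (194 GB) → disk 3 (remaining 44 GB)
f9 (61 GB) → disk 2 (remaining 77 GB)
f10 (272 GB) → disk 5 (remaining 228 GB)
f11 (138 GB) → disk 4 (remaining 29 GB)
f12 (210 GB) → disk 5 (remaining 18 GB)
f13 (444 GB) → disk 6 (remaining 56 GB)
f14 (86 GB) → disk 7 (remaining 414 GB)
f15 (217 GB) → disk 7 (remaining 197 GB)
f16 (360 GB) → disk 8 (remaining 140 GB)
f17 (140 GB) → disk 7 (remaining 57 GB)
f18 (57 GB) → disk 2 (remaining 20 GB)

8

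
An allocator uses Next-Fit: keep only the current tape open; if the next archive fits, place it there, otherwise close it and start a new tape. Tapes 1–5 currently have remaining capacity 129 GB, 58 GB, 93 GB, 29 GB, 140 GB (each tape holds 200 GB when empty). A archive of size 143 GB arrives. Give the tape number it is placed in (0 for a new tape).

0

Next-Fit only looks at tape 5, which has 140 GB free.
143 GB does not fit, so a new tape is opened.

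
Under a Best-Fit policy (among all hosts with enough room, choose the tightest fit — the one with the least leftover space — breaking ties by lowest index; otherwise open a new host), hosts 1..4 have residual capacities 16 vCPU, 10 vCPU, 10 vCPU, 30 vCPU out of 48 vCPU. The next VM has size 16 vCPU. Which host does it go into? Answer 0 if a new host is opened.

Hosts with room: host 1 (16 vCPU), host 4 (30 vCPU).
Tightest fit is host 1 with 16 vCPU free.

1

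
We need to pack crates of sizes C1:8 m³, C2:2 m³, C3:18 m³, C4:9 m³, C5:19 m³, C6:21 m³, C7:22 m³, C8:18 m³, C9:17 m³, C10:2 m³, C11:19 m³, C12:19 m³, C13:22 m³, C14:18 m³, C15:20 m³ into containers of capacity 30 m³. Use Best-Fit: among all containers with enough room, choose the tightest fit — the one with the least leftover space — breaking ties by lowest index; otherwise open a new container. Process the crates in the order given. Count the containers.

11

Put C1 (8 m³) in container 1; 22 m³ remain.
Put C2 (2 m³) in container 1; 20 m³ remain.
Put C3 (18 m³) in container 1; 2 m³ remain.
Put C4 (9 m³) in container 2; 21 m³ remain.
Put C5 (19 m³) in container 2; 2 m³ remain.
Put C6 (21 m³) in container 3; 9 m³ remain.
Put C7 (22 m³) in container 4; 8 m³ remain.
Put C8 (18 m³) in container 5; 12 m³ remain.
Put C9 (17 m³) in container 6; 13 m³ remain.
Put C10 (2 m³) in container 1; 0 m³ remain.
Put C11 (19 m³) in container 7; 11 m³ remain.
Put C12 (19 m³) in container 8; 11 m³ remain.
Put C13 (22 m³) in container 9; 8 m³ remain.
Put C14 (18 m³) in container 10; 12 m³ remain.
Put C15 (20 m³) in container 11; 10 m³ remain.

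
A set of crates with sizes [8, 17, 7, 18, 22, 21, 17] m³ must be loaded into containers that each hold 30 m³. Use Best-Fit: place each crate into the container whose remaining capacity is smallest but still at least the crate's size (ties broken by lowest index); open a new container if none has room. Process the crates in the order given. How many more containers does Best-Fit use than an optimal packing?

0

Best-Fit: [8,17] [7,18] [22] [21] [17] → 5 containers.
5 crates exceed 15 m³ (half the capacity), and no two of those can share a container, so at least 5 containers are needed.
So 5 is already optimal.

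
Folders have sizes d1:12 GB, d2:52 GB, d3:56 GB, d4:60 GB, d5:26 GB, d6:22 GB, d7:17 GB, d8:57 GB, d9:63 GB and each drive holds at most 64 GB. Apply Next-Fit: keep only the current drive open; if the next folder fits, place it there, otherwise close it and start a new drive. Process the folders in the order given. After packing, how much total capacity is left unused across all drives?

Put d1 (12 GB) in drive 1; 52 GB remain.
Put d2 (52 GB) in drive 1; 0 GB remain.
Put d3 (56 GB) in drive 2; 8 GB remain.
Put d4 (60 GB) in drive 3; 4 GB remain.
Put d5 (26 GB) in drive 4; 38 GB remain.
Put d6 (22 GB) in drive 4; 16 GB remain.
Put d7 (17 GB) in drive 5; 47 GB remain.
Put d8 (57 GB) in drive 6; 7 GB remain.
Put d9 (63 GB) in drive 7; 1 GB remain.
7 drives × 64 GB = 448 GB; used 365 GB; unused 83 GB.

83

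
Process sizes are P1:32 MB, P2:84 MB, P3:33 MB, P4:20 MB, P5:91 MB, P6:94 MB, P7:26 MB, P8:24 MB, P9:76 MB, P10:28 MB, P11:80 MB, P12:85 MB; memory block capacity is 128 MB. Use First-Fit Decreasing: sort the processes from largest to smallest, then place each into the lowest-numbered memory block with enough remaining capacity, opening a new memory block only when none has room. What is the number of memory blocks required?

6

Sorted descending: 94, 91, 85, 84, 80, 76, 33, 32, 28, 26, 24, 20.
94 MB → memory block 1 (remaining 34 MB)
91 MB → memory block 2 (remaining 37 MB)
85 MB → memory block 3 (remaining 43 MB)
84 MB → memory block 4 (remaining 44 MB)
80 MB → memory block 5 (remaining 48 MB)
76 MB → memory block 6 (remaining 52 MB)
33 MB → memory block 1 (remaining 1 MB)
32 MB → memory block 2 (remaining 5 MB)
28 MB → memory block 3 (remaining 15 MB)
26 MB → memory block 4 (remaining 18 MB)
24 MB → memory block 5 (remaining 24 MB)
20 MB → memory block 5 (remaining 4 MB)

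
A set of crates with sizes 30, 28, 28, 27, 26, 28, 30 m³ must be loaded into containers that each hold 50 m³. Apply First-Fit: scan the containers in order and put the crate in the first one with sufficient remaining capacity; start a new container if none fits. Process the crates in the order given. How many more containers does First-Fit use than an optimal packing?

0

First-Fit: [30] [28] [28] [27] [26] [28] [30] → 7 containers.
7 crates exceed 25 m³ (half the capacity), and no two of those can share a container, so at least 7 containers are needed.
So 7 is already optimal.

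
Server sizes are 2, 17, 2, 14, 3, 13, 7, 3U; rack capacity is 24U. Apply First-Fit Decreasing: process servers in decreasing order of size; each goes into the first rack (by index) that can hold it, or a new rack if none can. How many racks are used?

Sorted descending: 17, 14, 13, 7, 3, 3, 2, 2.
Put 17U in rack 1; 7U remain.
Put 14U in rack 2; 10U remain.
Put 13U in rack 3; 11U remain.
Put 7U in rack 1; 0U remain.
Put 3U in rack 2; 7U remain.
Put 3U in rack 2; 4U remain.
Put 2U in rack 2; 2U remain.
Put 2U in rack 2; 0U remain.
Final racks: [17,7] [14,3,3,2,2] [13].

3 racks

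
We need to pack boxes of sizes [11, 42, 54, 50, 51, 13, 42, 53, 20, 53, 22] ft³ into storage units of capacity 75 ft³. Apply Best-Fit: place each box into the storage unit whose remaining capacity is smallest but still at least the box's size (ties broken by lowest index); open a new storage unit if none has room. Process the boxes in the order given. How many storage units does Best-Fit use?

11 ft³ → storage unit 1 (remaining 64 ft³)
42 ft³ → storage unit 1 (remaining 22 ft³)
54 ft³ → storage unit 2 (remaining 21 ft³)
50 ft³ → storage unit 3 (remaining 25 ft³)
51 ft³ → storage unit 4 (remaining 24 ft³)
13 ft³ → storage unit 2 (remaining 8 ft³)
42 ft³ → storage unit 5 (remaining 33 ft³)
53 ft³ → storage unit 6 (remaining 22 ft³)
20 ft³ → storage unit 1 (remaining 2 ft³)
53 ft³ → storage unit 7 (remaining 22 ft³)
22 ft³ → storage unit 6 (remaining 0 ft³)
Final storage units: [11,42,20] [54,13] [50] [51] [42] [53,22] [53].

7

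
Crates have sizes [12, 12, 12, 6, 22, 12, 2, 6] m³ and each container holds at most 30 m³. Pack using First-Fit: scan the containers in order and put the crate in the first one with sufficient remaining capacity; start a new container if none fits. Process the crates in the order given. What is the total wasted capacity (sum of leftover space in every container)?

12 m³ → container 1 (remaining 18 m³)
12 m³ → container 1 (remaining 6 m³)
12 m³ → container 2 (remaining 18 m³)
6 m³ → container 1 (remaining 0 m³)
22 m³ → container 3 (remaining 8 m³)
12 m³ → container 2 (remaining 6 m³)
2 m³ → container 2 (remaining 4 m³)
6 m³ → container 3 (remaining 2 m³)
3 containers × 30 m³ = 90 m³; used 84 m³; unused 6 m³.

6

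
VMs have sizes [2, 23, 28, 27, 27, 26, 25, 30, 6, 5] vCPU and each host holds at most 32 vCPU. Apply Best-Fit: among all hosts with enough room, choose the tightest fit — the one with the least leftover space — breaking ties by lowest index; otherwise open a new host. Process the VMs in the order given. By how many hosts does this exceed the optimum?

0

Best-Fit: [2,23] [28] [27,5] [27] [26,6] [25] [30] → 7 hosts.
Total size 199 vCPU; any packing needs at least ⌈199/32⌉ = 7 hosts.
So 7 is already optimal.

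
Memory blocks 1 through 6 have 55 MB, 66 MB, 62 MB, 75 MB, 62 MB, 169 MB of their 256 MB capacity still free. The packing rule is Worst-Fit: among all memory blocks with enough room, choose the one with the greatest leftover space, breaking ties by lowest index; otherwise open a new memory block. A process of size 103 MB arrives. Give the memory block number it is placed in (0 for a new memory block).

6

Memory blocks with room: memory block 6 (169 MB).
Most room is memory block 6 with 169 MB free.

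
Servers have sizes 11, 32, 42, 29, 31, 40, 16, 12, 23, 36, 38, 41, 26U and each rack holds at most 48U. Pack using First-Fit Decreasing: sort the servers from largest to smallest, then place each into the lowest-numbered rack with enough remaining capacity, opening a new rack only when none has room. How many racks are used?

Sorted descending: 42, 41, 40, 38, 36, 32, 31, 29, 26, 23, 16, 12, 11.
rack 1: place 42U, 6U left
rack 2: place 41U, 7U left
rack 3: place 40U, 8U left
rack 4: place 38U, 10U left
rack 5: place 36U, 12U left
rack 6: place 32U, 16U left
rack 7: place 31U, 17U left
rack 8: place 29U, 19U left
rack 9: place 26U, 22U left
rack 10: place 23U, 25U left
rack 6: place 16U, 0U left
rack 5: place 12U, 0U left
rack 7: place 11U, 6U left
Final racks: [42] [41] [40] [38] [36,12] [32,16] [31,11] [29] [26] [23].

10 racks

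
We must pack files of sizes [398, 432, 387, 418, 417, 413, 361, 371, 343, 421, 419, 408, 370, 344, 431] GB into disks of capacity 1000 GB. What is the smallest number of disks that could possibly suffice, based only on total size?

Total size = 398 + 432 + 387 + 418 + 417 + 413 + 361 + 371 + 343 + 421 + 419 + 408 + 370 + 344 + 431 = 5933 GB.
⌈5933 / 1000⌉ = 6.

6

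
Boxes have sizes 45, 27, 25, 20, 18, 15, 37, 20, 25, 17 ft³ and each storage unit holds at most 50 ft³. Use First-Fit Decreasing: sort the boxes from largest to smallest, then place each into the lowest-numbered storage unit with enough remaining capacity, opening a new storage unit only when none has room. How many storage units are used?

6

Sorted descending: 45, 37, 27, 25, 25, 20, 20, 18, 17, 15.
storage unit 1: place 45 ft³, 5 ft³ left
storage unit 2: place 37 ft³, 13 ft³ left
storage unit 3: place 27 ft³, 23 ft³ left
storage unit 4: place 25 ft³, 25 ft³ left
storage unit 4: place 25 ft³, 0 ft³ left
storage unit 3: place 20 ft³, 3 ft³ left
storage unit 5: place 20 ft³, 30 ft³ left
storage unit 5: place 18 ft³, 12 ft³ left
storage unit 6: place 17 ft³, 33 ft³ left
storage unit 6: place 15 ft³, 18 ft³ left
Final storage units: [45] [37] [27,20] [25,25] [20,18] [17,15].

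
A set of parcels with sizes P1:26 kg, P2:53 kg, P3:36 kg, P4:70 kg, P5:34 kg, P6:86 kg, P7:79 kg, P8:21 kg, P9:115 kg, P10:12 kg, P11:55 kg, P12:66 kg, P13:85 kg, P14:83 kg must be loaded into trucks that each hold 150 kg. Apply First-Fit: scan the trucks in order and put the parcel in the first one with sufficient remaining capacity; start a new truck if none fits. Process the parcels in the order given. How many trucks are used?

7 trucks

P1 (26 kg) → truck 1 (remaining 124 kg)
P2 (53 kg) → truck 1 (remaining 71 kg)
P3 (36 kg) → truck 1 (remaining 35 kg)
P4 (70 kg) → truck 2 (remaining 80 kg)
P5 (34 kg) → truck 1 (remaining 1 kg)
P6 (86 kg) → truck 3 (remaining 64 kg)
P7 (79 kg) → truck 2 (remaining 1 kg)
P8 (21 kg) → truck 3 (remaining 43 kg)
P9 (115 kg) → truck 4 (remaining 35 kg)
P10 (12 kg) → truck 3 (remaining 31 kg)
P11 (55 kg) → truck 5 (remaining 95 kg)
P12 (66 kg) → truck 5 (remaining 29 kg)
P13 (85 kg) → truck 6 (remaining 65 kg)
P14 (83 kg) → truck 7 (remaining 67 kg)
Final trucks: [26,53,36,34] [70,79] [86,21,12] [115] [55,66] [85] [83].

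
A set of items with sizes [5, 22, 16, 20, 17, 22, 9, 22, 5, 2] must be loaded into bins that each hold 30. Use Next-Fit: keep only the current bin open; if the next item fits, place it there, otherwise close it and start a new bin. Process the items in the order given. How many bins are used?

5 → bin 1 (remaining 25)
22 → bin 1 (remaining 3)
16 → bin 2 (remaining 14)
20 → bin 3 (remaining 10)
17 → bin 4 (remaining 13)
22 → bin 5 (remaining 8)
9 → bin 6 (remaining 21)
22 → bin 7 (remaining 8)
5 → bin 7 (remaining 3)
2 → bin 7 (remaining 1)
Final bins: [5,22] [16] [20] [17] [22] [9] [22,5,2].

7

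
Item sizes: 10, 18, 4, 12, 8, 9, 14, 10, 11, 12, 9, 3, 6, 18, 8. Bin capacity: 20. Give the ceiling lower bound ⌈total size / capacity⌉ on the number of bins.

8

Total size = 10 + 18 + 4 + 12 + 8 + 9 + 14 + 10 + 11 + 12 + 9 + 3 + 6 + 18 + 8 = 152.
⌈152 / 20⌉ = 8.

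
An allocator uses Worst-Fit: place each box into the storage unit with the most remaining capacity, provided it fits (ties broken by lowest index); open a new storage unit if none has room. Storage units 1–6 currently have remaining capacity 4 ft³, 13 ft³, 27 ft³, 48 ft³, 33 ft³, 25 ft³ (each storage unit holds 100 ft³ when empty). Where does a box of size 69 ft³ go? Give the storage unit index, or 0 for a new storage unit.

No storage unit has ≥ 69 ft³ free, so a new storage unit is opened.

0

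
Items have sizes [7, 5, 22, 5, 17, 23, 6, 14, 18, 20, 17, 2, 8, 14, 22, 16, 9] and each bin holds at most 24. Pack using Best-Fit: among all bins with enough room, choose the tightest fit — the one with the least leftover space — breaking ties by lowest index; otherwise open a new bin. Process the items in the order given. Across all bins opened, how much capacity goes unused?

Put 7 in bin 1; 17 remain.
Put 5 in bin 1; 12 remain.
Put 22 in bin 2; 2 remain.
Put 5 in bin 1; 7 remain.
Put 17 in bin 3; 7 remain.
Put 23 in bin 4; 1 remain.
Put 6 in bin 1; 1 remain.
Put 14 in bin 5; 10 remain.
Put 18 in bin 6; 6 remain.
Put 20 in bin 7; 4 remain.
Put 17 in bin 8; 7 remain.
Put 2 in bin 2; 0 remain.
Put 8 in bin 5; 2 remain.
Put 14 in bin 9; 10 remain.
Put 22 in bin 10; 2 remain.
Put 16 in bin 11; 8 remain.
Put 9 in bin 9; 1 remain.
11 bins × 24 = 264; used 225; unused 39.

39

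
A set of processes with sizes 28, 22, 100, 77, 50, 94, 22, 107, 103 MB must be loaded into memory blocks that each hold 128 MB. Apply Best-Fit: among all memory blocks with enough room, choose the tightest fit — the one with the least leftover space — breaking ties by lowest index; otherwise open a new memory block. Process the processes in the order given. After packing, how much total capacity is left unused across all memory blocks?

165

memory block 1: place 28 MB, 100 MB left
memory block 1: place 22 MB, 78 MB left
memory block 2: place 100 MB, 28 MB left
memory block 1: place 77 MB, 1 MB left
memory block 3: place 50 MB, 78 MB left
memory block 4: place 94 MB, 34 MB left
memory block 2: place 22 MB, 6 MB left
memory block 5: place 107 MB, 21 MB left
memory block 6: place 103 MB, 25 MB left
6 memory blocks × 128 MB = 768 MB; used 603 MB; unused 165 MB.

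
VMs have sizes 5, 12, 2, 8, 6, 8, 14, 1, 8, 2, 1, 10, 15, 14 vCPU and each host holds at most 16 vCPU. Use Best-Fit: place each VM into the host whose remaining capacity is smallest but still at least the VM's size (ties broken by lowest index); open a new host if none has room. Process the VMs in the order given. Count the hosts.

8 hosts

Put 5 vCPU in host 1; 11 vCPU remain.
Put 12 vCPU in host 2; 4 vCPU remain.
Put 2 vCPU in host 2; 2 vCPU remain.
Put 8 vCPU in host 1; 3 vCPU remain.
Put 6 vCPU in host 3; 10 vCPU remain.
Put 8 vCPU in host 3; 2 vCPU remain.
Put 14 vCPU in host 4; 2 vCPU remain.
Put 1 vCPU in host 2; 1 vCPU remain.
Put 8 vCPU in host 5; 8 vCPU remain.
Put 2 vCPU in host 3; 0 vCPU remain.
Put 1 vCPU in host 2; 0 vCPU remain.
Put 10 vCPU in host 6; 6 vCPU remain.
Put 15 vCPU in host 7; 1 vCPU remain.
Put 14 vCPU in host 8; 2 vCPU remain.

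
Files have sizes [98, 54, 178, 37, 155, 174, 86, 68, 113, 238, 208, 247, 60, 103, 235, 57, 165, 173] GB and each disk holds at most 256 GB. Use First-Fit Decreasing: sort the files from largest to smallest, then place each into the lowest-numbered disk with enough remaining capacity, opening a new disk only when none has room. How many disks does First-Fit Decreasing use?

Sorted descending: 247, 238, 235, 208, 178, 174, 173, 165, 155, 113, 103, 98, 86, 68, 60, 57, 54, 37.
247 GB → disk 1 (remaining 9 GB)
238 GB → disk 2 (remaining 18 GB)
235 GB → disk 3 (remaining 21 GB)
208 GB → disk 4 (remaining 48 GB)
178 GB → disk 5 (remaining 78 GB)
174 GB → disk 6 (remaining 82 GB)
173 GB → disk 7 (remaining 83 GB)
165 GB → disk 8 (remaining 91 GB)
155 GB → disk 9 (remaining 101 GB)
113 GB → disk 10 (remaining 143 GB)
103 GB → disk 10 (remaining 40 GB)
98 GB → disk 9 (remaining 3 GB)
86 GB → disk 8 (remaining 5 GB)
68 GB → disk 5 (remaining 10 GB)
60 GB → disk 6 (remaining 22 GB)
57 GB → disk 7 (remaining 26 GB)
54 GB → disk 11 (remaining 202 GB)
37 GB → disk 4 (remaining 11 GB)
Final disks: [247] [238] [235] [208,37] [178,68] [174,60] [173,57] [165,86] [155,98] [113,103] [54].

11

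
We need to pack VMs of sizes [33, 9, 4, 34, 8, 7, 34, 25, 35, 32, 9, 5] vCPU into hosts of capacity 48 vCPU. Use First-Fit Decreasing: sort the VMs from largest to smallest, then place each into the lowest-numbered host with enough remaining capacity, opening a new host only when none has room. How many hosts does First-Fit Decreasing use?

6

Sorted descending: 35, 34, 34, 33, 32, 25, 9, 9, 8, 7, 5, 4.
Put 35 vCPU in host 1; 13 vCPU remain.
Put 34 vCPU in host 2; 14 vCPU remain.
Put 34 vCPU in host 3; 14 vCPU remain.
Put 33 vCPU in host 4; 15 vCPU remain.
Put 32 vCPU in host 5; 16 vCPU remain.
Put 25 vCPU in host 6; 23 vCPU remain.
Put 9 vCPU in host 1; 4 vCPU remain.
Put 9 vCPU in host 2; 5 vCPU remain.
Put 8 vCPU in host 3; 6 vCPU remain.
Put 7 vCPU in host 4; 8 vCPU remain.
Put 5 vCPU in host 2; 0 vCPU remain.
Put 4 vCPU in host 1; 0 vCPU remain.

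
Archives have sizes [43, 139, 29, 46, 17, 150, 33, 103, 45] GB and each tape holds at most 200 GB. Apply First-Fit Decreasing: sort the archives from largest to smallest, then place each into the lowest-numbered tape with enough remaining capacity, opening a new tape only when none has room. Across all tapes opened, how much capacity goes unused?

Sorted descending: 150, 139, 103, 46, 45, 43, 33, 29, 17.
tape 1: place 150 GB, 50 GB left
tape 2: place 139 GB, 61 GB left
tape 3: place 103 GB, 97 GB left
tape 1: place 46 GB, 4 GB left
tape 2: place 45 GB, 16 GB left
tape 3: place 43 GB, 54 GB left
tape 3: place 33 GB, 21 GB left
tape 4: place 29 GB, 171 GB left
tape 3: place 17 GB, 4 GB left
4 tapes × 200 GB = 800 GB; used 605 GB; unused 195 GB.

195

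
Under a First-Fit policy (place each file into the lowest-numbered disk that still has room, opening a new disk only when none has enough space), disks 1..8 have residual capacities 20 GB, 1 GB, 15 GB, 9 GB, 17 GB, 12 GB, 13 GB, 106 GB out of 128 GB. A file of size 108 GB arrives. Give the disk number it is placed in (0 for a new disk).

No disk has ≥ 108 GB free, so a new disk is opened.

0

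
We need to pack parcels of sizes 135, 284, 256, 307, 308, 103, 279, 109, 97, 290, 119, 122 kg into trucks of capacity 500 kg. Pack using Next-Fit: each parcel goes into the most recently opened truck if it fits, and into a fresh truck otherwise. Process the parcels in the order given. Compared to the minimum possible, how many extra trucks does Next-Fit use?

1

Next-Fit: [135,284] [256] [307] [308,103] [279,109,97] [290,119] [122] → 7 trucks.
6 parcels exceed 250 kg (half the capacity), and no two of those can share a truck, so at least 6 trucks are needed.
An optimal packing achieves that bound: [308,135] [307,122] [290,119] [284,109,103] [279,97] [256] → 6 trucks.
Excess: 7 − 6 = 1.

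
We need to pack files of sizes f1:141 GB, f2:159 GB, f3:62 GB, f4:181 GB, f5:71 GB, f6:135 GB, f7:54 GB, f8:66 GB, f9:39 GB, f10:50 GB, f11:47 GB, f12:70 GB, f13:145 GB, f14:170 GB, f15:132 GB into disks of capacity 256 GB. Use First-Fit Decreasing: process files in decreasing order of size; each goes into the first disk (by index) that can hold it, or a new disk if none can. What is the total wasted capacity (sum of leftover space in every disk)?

270

Sorted descending: 181, 170, 159, 145, 141, 135, 132, 71, 70, 66, 62, 54, 50, 47, 39.
disk 1: place 181 GB, 75 GB left
disk 2: place 170 GB, 86 GB left
disk 3: place 159 GB, 97 GB left
disk 4: place 145 GB, 111 GB left
disk 5: place 141 GB, 115 GB left
disk 6: place 135 GB, 121 GB left
disk 7: place 132 GB, 124 GB left
disk 1: place 71 GB, 4 GB left
disk 2: place 70 GB, 16 GB left
disk 3: place 66 GB, 31 GB left
disk 4: place 62 GB, 49 GB left
disk 5: place 54 GB, 61 GB left
disk 5: place 50 GB, 11 GB left
disk 4: place 47 GB, 2 GB left
disk 6: place 39 GB, 82 GB left
7 disks × 256 GB = 1792 GB; used 1522 GB; unused 270 GB.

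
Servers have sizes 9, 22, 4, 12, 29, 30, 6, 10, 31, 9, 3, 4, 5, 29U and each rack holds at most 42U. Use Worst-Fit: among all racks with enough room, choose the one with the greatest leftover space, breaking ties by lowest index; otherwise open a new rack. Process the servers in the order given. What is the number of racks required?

Put 9U in rack 1; 33U remain.
Put 22U in rack 1; 11U remain.
Put 4U in rack 1; 7U remain.
Put 12U in rack 2; 30U remain.
Put 29U in rack 2; 1U remain.
Put 30U in rack 3; 12U remain.
Put 6U in rack 3; 6U remain.
Put 10U in rack 4; 32U remain.
Put 31U in rack 4; 1U remain.
Put 9U in rack 5; 33U remain.
Put 3U in rack 5; 30U remain.
Put 4U in rack 5; 26U remain.
Put 5U in rack 5; 21U remain.
Put 29U in rack 6; 13U remain.

6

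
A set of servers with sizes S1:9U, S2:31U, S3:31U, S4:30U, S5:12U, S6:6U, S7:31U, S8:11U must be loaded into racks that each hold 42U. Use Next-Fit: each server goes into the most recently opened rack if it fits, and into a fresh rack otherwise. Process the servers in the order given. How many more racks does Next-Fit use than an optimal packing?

Next-Fit: [9,31] [31] [30,12] [6,31] [11] → 5 racks.
Total size 161U; any packing needs at least ⌈161/42⌉ = 4 racks.
An optimal packing achieves that bound: [31,11] [31,9] [31,6] [30,12] → 4 racks.
Excess: 5 − 4 = 1.

1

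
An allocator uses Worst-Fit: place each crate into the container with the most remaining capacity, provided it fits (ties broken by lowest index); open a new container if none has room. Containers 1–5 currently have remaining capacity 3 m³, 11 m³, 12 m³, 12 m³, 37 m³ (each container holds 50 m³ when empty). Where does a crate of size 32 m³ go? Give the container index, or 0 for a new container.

Containers with room: container 5 (37 m³).
Most room is container 5 with 37 m³ free.

5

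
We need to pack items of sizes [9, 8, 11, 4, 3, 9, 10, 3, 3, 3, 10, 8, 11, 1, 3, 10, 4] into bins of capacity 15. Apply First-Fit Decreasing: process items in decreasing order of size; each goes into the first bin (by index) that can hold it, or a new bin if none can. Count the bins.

Sorted descending: 11, 11, 10, 10, 10, 9, 9, 8, 8, 4, 4, 3, 3, 3, 3, 3, 1.
Put 11 in bin 1; 4 remain.
Put 11 in bin 2; 4 remain.
Put 10 in bin 3; 5 remain.
Put 10 in bin 4; 5 remain.
Put 10 in bin 5; 5 remain.
Put 9 in bin 6; 6 remain.
Put 9 in bin 7; 6 remain.
Put 8 in bin 8; 7 remain.
Put 8 in bin 9; 7 remain.
Put 4 in bin 1; 0 remain.
Put 4 in bin 2; 0 remain.
Put 3 in bin 3; 2 remain.
Put 3 in bin 4; 2 remain.
Put 3 in bin 5; 2 remain.
Put 3 in bin 6; 3 remain.
Put 3 in bin 6; 0 remain.
Put 1 in bin 3; 1 remain.
Final bins: [11,4] [11,4] [10,3,1] [10,3] [10,3] [9,3,3] [9] [8] [8].

9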